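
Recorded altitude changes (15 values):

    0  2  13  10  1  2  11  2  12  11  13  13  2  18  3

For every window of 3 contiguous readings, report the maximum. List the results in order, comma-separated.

13, 13, 13, 10, 11, 11, 12, 12, 13, 13, 13, 18, 18

[0, 2, 13] → max 13
[2, 13, 10] → max 13
[13, 10, 1] → max 13
[10, 1, 2] → max 10
[1, 2, 11] → max 11
[2, 11, 2] → max 11
[11, 2, 12] → max 12
[2, 12, 11] → max 12
[12, 11, 13] → max 13
[11, 13, 13] → max 13
[13, 13, 2] → max 13
[13, 2, 18] → max 18
[2, 18, 3] → max 18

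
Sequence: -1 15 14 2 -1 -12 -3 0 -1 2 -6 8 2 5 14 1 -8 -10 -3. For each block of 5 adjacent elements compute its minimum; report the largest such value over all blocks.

1

-1 15 14 2 -1 → min -1
15 14 2 -1 -12 → min -12
14 2 -1 -12 -3 → min -12
2 -1 -12 -3 0 → min -12
-1 -12 -3 0 -1 → min -12
-12 -3 0 -1 2 → min -12
-3 0 -1 2 -6 → min -6
0 -1 2 -6 8 → min -6
-1 2 -6 8 2 → min -6
2 -6 8 2 5 → min -6
-6 8 2 5 14 → min -6
8 2 5 14 1 → min 1
2 5 14 1 -8 → min -8
5 14 1 -8 -10 → min -10
14 1 -8 -10 -3 → min -10
Largest of these is 1.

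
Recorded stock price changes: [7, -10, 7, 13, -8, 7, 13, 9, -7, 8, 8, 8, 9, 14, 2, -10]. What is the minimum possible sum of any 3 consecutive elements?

Window sums for each of the 14 positions:
[7, -10, 7] → sum 4
[-10, 7, 13] → sum 10
[7, 13, -8] → sum 12
[13, -8, 7] → sum 12
[-8, 7, 13] → sum 12
[7, 13, 9] → sum 29
[13, 9, -7] → sum 15
[9, -7, 8] → sum 10
[-7, 8, 8] → sum 9
[8, 8, 8] → sum 24
[8, 8, 9] → sum 25
[8, 9, 14] → sum 31
[9, 14, 2] → sum 25
[14, 2, -10] → sum 6
Minimum of these is 4.

4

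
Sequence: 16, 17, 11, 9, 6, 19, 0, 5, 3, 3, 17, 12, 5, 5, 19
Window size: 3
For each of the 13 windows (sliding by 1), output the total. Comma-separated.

(16, 17, 11) → sum 44
(17, 11, 9) → sum 37
(11, 9, 6) → sum 26
(9, 6, 19) → sum 34
(6, 19, 0) → sum 25
(19, 0, 5) → sum 24
(0, 5, 3) → sum 8
(5, 3, 3) → sum 11
(3, 3, 17) → sum 23
(3, 17, 12) → sum 32
(17, 12, 5) → sum 34
(12, 5, 5) → sum 22
(5, 5, 19) → sum 29

44, 37, 26, 34, 25, 24, 8, 11, 23, 32, 34, 22, 29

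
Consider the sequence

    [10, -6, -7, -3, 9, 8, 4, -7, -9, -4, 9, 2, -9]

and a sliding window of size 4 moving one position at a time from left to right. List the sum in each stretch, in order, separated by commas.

10 -6 -7 -3 → sum -6
-6 -7 -3 9 → sum -7
-7 -3 9 8 → sum 7
-3 9 8 4 → sum 18
9 8 4 -7 → sum 14
8 4 -7 -9 → sum -4
4 -7 -9 -4 → sum -16
-7 -9 -4 9 → sum -11
-9 -4 9 2 → sum -2
-4 9 2 -9 → sum -2

-6, -7, 7, 18, 14, -4, -16, -11, -2, -2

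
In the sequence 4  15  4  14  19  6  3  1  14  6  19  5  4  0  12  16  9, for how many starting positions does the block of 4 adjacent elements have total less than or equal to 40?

10

4 15 4 14 → sum 37  ≤ 40 ✓
15 4 14 19 → sum 52
4 14 19 6 → sum 43
14 19 6 3 → sum 42
19 6 3 1 → sum 29  ≤ 40 ✓
6 3 1 14 → sum 24  ≤ 40 ✓
3 1 14 6 → sum 24  ≤ 40 ✓
1 14 6 19 → sum 40  ≤ 40 ✓
14 6 19 5 → sum 44
6 19 5 4 → sum 34  ≤ 40 ✓
19 5 4 0 → sum 28  ≤ 40 ✓
5 4 0 12 → sum 21  ≤ 40 ✓
4 0 12 16 → sum 32  ≤ 40 ✓
0 12 16 9 → sum 37  ≤ 40 ✓
10 windows satisfy the condition.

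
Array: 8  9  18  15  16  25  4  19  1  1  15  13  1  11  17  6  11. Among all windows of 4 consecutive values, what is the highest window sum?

Each size-4 window and its sum:
8 9 18 15 → sum 50
9 18 15 16 → sum 58
18 15 16 25 → sum 74
15 16 25 4 → sum 60
16 25 4 19 → sum 64
25 4 19 1 → sum 49
4 19 1 1 → sum 25
19 1 1 15 → sum 36
1 1 15 13 → sum 30
1 15 13 1 → sum 30
15 13 1 11 → sum 40
13 1 11 17 → sum 42
1 11 17 6 → sum 35
11 17 6 11 → sum 45
Highest of these is 74.

74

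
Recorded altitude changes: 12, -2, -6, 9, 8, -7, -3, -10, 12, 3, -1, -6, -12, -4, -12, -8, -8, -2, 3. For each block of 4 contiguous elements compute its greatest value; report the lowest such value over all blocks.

-4

(12, -2, -6, 9) → max 12
(-2, -6, 9, 8) → max 9
(-6, 9, 8, -7) → max 9
(9, 8, -7, -3) → max 9
(8, -7, -3, -10) → max 8
(-7, -3, -10, 12) → max 12
(-3, -10, 12, 3) → max 12
(-10, 12, 3, -1) → max 12
(12, 3, -1, -6) → max 12
(3, -1, -6, -12) → max 3
(-1, -6, -12, -4) → max -1
(-6, -12, -4, -12) → max -4
(-12, -4, -12, -8) → max -4
(-4, -12, -8, -8) → max -4
(-12, -8, -8, -2) → max -2
(-8, -8, -2, 3) → max 3
Lowest of these is -4.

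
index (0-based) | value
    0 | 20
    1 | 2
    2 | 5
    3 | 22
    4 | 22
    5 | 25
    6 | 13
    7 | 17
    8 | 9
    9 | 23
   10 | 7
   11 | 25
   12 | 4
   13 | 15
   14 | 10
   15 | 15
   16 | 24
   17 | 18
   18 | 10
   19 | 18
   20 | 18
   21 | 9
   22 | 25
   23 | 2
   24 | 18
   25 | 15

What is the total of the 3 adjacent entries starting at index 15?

57

Elements at indices 15..17: 15, 24, 18
sum(15, 24, 18) = 57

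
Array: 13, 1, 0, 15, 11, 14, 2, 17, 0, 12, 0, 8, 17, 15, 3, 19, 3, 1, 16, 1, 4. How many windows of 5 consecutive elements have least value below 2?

14

[13, 1, 0, 15, 11] → min 0  < 2 ✓
[1, 0, 15, 11, 14] → min 0  < 2 ✓
[0, 15, 11, 14, 2] → min 0  < 2 ✓
[15, 11, 14, 2, 17] → min 2
[11, 14, 2, 17, 0] → min 0  < 2 ✓
[14, 2, 17, 0, 12] → min 0  < 2 ✓
[2, 17, 0, 12, 0] → min 0  < 2 ✓
[17, 0, 12, 0, 8] → min 0  < 2 ✓
[0, 12, 0, 8, 17] → min 0  < 2 ✓
[12, 0, 8, 17, 15] → min 0  < 2 ✓
[0, 8, 17, 15, 3] → min 0  < 2 ✓
[8, 17, 15, 3, 19] → min 3
[17, 15, 3, 19, 3] → min 3
[15, 3, 19, 3, 1] → min 1  < 2 ✓
[3, 19, 3, 1, 16] → min 1  < 2 ✓
[19, 3, 1, 16, 1] → min 1  < 2 ✓
[3, 1, 16, 1, 4] → min 1  < 2 ✓
14 windows satisfy the condition.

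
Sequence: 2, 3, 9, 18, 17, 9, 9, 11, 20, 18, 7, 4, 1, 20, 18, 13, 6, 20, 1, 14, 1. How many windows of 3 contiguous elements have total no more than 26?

(2, 3, 9) → sum 14  ≤ 26 ✓
(3, 9, 18) → sum 30
(9, 18, 17) → sum 44
(18, 17, 9) → sum 44
(17, 9, 9) → sum 35
(9, 9, 11) → sum 29
(9, 11, 20) → sum 40
(11, 20, 18) → sum 49
(20, 18, 7) → sum 45
(18, 7, 4) → sum 29
(7, 4, 1) → sum 12  ≤ 26 ✓
(4, 1, 20) → sum 25  ≤ 26 ✓
(1, 20, 18) → sum 39
(20, 18, 13) → sum 51
(18, 13, 6) → sum 37
(13, 6, 20) → sum 39
(6, 20, 1) → sum 27
(20, 1, 14) → sum 35
(1, 14, 1) → sum 16  ≤ 26 ✓
4 windows satisfy the condition.

4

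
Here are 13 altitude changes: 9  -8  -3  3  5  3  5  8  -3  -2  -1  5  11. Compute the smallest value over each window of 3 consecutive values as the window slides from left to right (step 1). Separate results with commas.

-8, -8, -3, 3, 3, 3, -3, -3, -3, -2, -1

9 -8 -3 → min -8
-8 -3 3 → min -8
-3 3 5 → min -3
3 5 3 → min 3
5 3 5 → min 3
3 5 8 → min 3
5 8 -3 → min -3
8 -3 -2 → min -3
-3 -2 -1 → min -3
-2 -1 5 → min -2
-1 5 11 → min -1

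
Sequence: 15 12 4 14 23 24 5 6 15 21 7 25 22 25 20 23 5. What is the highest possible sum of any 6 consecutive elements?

122

(15, 12, 4, 14, 23, 24) → sum 92
(12, 4, 14, 23, 24, 5) → sum 82
(4, 14, 23, 24, 5, 6) → sum 76
(14, 23, 24, 5, 6, 15) → sum 87
(23, 24, 5, 6, 15, 21) → sum 94
(24, 5, 6, 15, 21, 7) → sum 78
(5, 6, 15, 21, 7, 25) → sum 79
(6, 15, 21, 7, 25, 22) → sum 96
(15, 21, 7, 25, 22, 25) → sum 115
(21, 7, 25, 22, 25, 20) → sum 120
(7, 25, 22, 25, 20, 23) → sum 122
(25, 22, 25, 20, 23, 5) → sum 120
Highest of these is 122.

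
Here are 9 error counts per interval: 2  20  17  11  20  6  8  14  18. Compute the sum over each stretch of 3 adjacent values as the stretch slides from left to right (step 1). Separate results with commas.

2 20 17 → sum 39
20 17 11 → sum 48
17 11 20 → sum 48
11 20 6 → sum 37
20 6 8 → sum 34
6 8 14 → sum 28
8 14 18 → sum 40

39, 48, 48, 37, 34, 28, 40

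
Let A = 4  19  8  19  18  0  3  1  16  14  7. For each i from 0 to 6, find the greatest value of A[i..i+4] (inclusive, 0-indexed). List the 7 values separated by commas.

19, 19, 19, 19, 18, 16, 16

[4, 19, 8, 19, 18] → max 19
[19, 8, 19, 18, 0] → max 19
[8, 19, 18, 0, 3] → max 19
[19, 18, 0, 3, 1] → max 19
[18, 0, 3, 1, 16] → max 18
[0, 3, 1, 16, 14] → max 16
[3, 1, 16, 14, 7] → max 16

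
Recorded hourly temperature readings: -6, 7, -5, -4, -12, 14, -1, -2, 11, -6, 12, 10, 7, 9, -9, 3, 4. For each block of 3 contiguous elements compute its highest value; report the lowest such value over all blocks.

Each size-3 window and its max:
[-6, 7, -5] → max 7
[7, -5, -4] → max 7
[-5, -4, -12] → max -4
[-4, -12, 14] → max 14
[-12, 14, -1] → max 14
[14, -1, -2] → max 14
[-1, -2, 11] → max 11
[-2, 11, -6] → max 11
[11, -6, 12] → max 12
[-6, 12, 10] → max 12
[12, 10, 7] → max 12
[10, 7, 9] → max 10
[7, 9, -9] → max 9
[9, -9, 3] → max 9
[-9, 3, 4] → max 4
Lowest of these is -4.

-4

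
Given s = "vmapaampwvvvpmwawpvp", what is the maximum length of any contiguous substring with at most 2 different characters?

Extend right; when distinct count exceeds 2, shrink from the left:
add v: window [v] (1 distinct), len 1
add m: window [v, m] (2 distinct), len 2
add a: window [m, a] (2 distinct), len 2
add p: window [a, p] (2 distinct), len 2
add a: window [a, p, a] (2 distinct), len 3
add a: window [a, p, a, a] (2 distinct), len 4
add m: window [a, a, m] (2 distinct), len 3
add p: window [m, p] (2 distinct), len 2
add w: window [p, w] (2 distinct), len 2
add v: window [w, v] (2 distinct), len 2
add v: window [w, v, v] (2 distinct), len 3
add v: window [w, v, v, v] (2 distinct), len 4
add p: window [v, v, v, p] (2 distinct), len 4
add m: window [p, m] (2 distinct), len 2
add w: window [m, w] (2 distinct), len 2
add a: window [w, a] (2 distinct), len 2
add w: window [w, a, w] (2 distinct), len 3
add p: window [w, p] (2 distinct), len 2
add v: window [p, v] (2 distinct), len 2
add p: window [p, v, p] (2 distinct), len 3
Longest length with ≤2 distinct: 4.

4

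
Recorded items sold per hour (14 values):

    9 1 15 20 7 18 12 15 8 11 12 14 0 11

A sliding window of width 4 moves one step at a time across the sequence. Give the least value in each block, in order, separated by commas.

1, 1, 7, 7, 7, 8, 8, 8, 8, 0, 0

(9, 1, 15, 20) → min 1
(1, 15, 20, 7) → min 1
(15, 20, 7, 18) → min 7
(20, 7, 18, 12) → min 7
(7, 18, 12, 15) → min 7
(18, 12, 15, 8) → min 8
(12, 15, 8, 11) → min 8
(15, 8, 11, 12) → min 8
(8, 11, 12, 14) → min 8
(11, 12, 14, 0) → min 0
(12, 14, 0, 11) → min 0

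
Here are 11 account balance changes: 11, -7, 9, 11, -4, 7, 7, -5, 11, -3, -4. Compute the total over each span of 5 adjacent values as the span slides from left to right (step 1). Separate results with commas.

20, 16, 30, 16, 16, 17, 6

(11, -7, 9, 11, -4) → sum 20
(-7, 9, 11, -4, 7) → sum 16
(9, 11, -4, 7, 7) → sum 30
(11, -4, 7, 7, -5) → sum 16
(-4, 7, 7, -5, 11) → sum 16
(7, 7, -5, 11, -3) → sum 17
(7, -5, 11, -3, -4) → sum 6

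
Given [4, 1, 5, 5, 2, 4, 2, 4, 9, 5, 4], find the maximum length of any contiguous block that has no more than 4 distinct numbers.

9

add 4: window [4] (1 distinct), len 1
add 1: window [4, 1] (2 distinct), len 2
add 5: window [4, 1, 5] (3 distinct), len 3
add 5: window [4, 1, 5, 5] (3 distinct), len 4
add 2: window [4, 1, 5, 5, 2] (4 distinct), len 5
add 4: window [4, 1, 5, 5, 2, 4] (4 distinct), len 6
add 2: window [4, 1, 5, 5, 2, 4, 2] (4 distinct), len 7
add 4: window [4, 1, 5, 5, 2, 4, 2, 4] (4 distinct), len 8
add 9: window [5, 5, 2, 4, 2, 4, 9] (4 distinct), len 7
add 5: window [5, 5, 2, 4, 2, 4, 9, 5] (4 distinct), len 8
add 4: window [5, 5, 2, 4, 2, 4, 9, 5, 4] (4 distinct), len 9
Longest length with ≤4 distinct: 9.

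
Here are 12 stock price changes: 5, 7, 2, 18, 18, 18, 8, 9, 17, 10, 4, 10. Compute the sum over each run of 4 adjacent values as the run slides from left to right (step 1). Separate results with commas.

32, 45, 56, 62, 53, 52, 44, 40, 41

(5, 7, 2, 18) → sum 32
(7, 2, 18, 18) → sum 45
(2, 18, 18, 18) → sum 56
(18, 18, 18, 8) → sum 62
(18, 18, 8, 9) → sum 53
(18, 8, 9, 17) → sum 52
(8, 9, 17, 10) → sum 44
(9, 17, 10, 4) → sum 40
(17, 10, 4, 10) → sum 41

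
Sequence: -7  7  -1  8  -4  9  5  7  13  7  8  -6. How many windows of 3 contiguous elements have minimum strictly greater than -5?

(-7, 7, -1) → min -7
(7, -1, 8) → min -1  > -5 ✓
(-1, 8, -4) → min -4  > -5 ✓
(8, -4, 9) → min -4  > -5 ✓
(-4, 9, 5) → min -4  > -5 ✓
(9, 5, 7) → min 5  > -5 ✓
(5, 7, 13) → min 5  > -5 ✓
(7, 13, 7) → min 7  > -5 ✓
(13, 7, 8) → min 7  > -5 ✓
(7, 8, -6) → min -6
8 windows satisfy the condition.

8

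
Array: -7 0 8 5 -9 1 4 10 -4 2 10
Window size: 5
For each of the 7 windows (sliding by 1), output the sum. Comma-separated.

-3, 5, 9, 11, 2, 13, 22

Sliding a size-5 window across the 11 values:
-7 0 8 5 -9 → sum -3
0 8 5 -9 1 → sum 5
8 5 -9 1 4 → sum 9
5 -9 1 4 10 → sum 11
-9 1 4 10 -4 → sum 2
1 4 10 -4 2 → sum 13
4 10 -4 2 10 → sum 22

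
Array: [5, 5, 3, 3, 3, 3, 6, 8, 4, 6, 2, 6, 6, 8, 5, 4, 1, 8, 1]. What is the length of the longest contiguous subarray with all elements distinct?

5

[5] len 1
[5] len 1
[5, 3] len 2
[3] len 1
[3] len 1
[3] len 1
[3, 6] len 2
[3, 6, 8] len 3
[3, 6, 8, 4] len 4
[8, 4, 6] len 3
[8, 4, 6, 2] len 4
[2, 6] len 2
[6] len 1
[6, 8] len 2
[6, 8, 5] len 3
[6, 8, 5, 4] len 4
[6, 8, 5, 4, 1] len 5
[5, 4, 1, 8] len 4
[8, 1] len 2
Longest all-distinct length: 5.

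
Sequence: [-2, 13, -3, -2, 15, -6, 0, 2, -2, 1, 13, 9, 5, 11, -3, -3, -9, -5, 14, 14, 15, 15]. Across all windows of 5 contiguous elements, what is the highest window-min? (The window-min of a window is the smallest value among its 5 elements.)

-2 13 -3 -2 15 → min -3
13 -3 -2 15 -6 → min -6
-3 -2 15 -6 0 → min -6
-2 15 -6 0 2 → min -6
15 -6 0 2 -2 → min -6
-6 0 2 -2 1 → min -6
0 2 -2 1 13 → min -2
2 -2 1 13 9 → min -2
-2 1 13 9 5 → min -2
1 13 9 5 11 → min 1
13 9 5 11 -3 → min -3
9 5 11 -3 -3 → min -3
5 11 -3 -3 -9 → min -9
11 -3 -3 -9 -5 → min -9
-3 -3 -9 -5 14 → min -9
-3 -9 -5 14 14 → min -9
-9 -5 14 14 15 → min -9
-5 14 14 15 15 → min -5
Highest of these is 1.

1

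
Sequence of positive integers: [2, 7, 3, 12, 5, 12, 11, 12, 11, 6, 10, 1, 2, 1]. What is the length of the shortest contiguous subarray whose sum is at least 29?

3

add 2: running sum 2 < 29
add 7: running sum 9 < 29
add 3: running sum 12 < 29
add 12: running sum 24 < 29
add 5: shortest ending here [2, 7, 3, 12, 5] sum 29, len 5
add 12: shortest ending here [12, 5, 12] sum 29, len 3
add 11: shortest ending here [12, 5, 12, 11] sum 40, len 4
add 12: shortest ending here [12, 11, 12] sum 35, len 3
add 11: shortest ending here [11, 12, 11] sum 34, len 3
add 6: shortest ending here [12, 11, 6] sum 29, len 3
add 10: shortest ending here [12, 11, 6, 10] sum 39, len 4
add 1: shortest ending here [12, 11, 6, 10, 1] sum 40, len 5
add 2: shortest ending here [11, 6, 10, 1, 2] sum 30, len 5
add 1: shortest ending here [11, 6, 10, 1, 2, 1] sum 31, len 6
Shortest qualifying length: 3.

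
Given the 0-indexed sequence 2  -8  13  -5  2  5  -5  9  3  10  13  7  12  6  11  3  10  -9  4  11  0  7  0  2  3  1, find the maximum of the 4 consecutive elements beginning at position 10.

Elements at indices 10..13: 13, 7, 12, 6
max(13, 7, 12, 6) = 13

13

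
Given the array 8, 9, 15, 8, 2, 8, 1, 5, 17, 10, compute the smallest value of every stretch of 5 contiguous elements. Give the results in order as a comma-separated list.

8 9 15 8 2 → min 2
9 15 8 2 8 → min 2
15 8 2 8 1 → min 1
8 2 8 1 5 → min 1
2 8 1 5 17 → min 1
8 1 5 17 10 → min 1

2, 2, 1, 1, 1, 1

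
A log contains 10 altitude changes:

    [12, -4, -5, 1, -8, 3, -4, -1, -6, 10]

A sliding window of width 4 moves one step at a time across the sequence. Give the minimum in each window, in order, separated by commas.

[12, -4, -5, 1] → min -5
[-4, -5, 1, -8] → min -8
[-5, 1, -8, 3] → min -8
[1, -8, 3, -4] → min -8
[-8, 3, -4, -1] → min -8
[3, -4, -1, -6] → min -6
[-4, -1, -6, 10] → min -6

-5, -8, -8, -8, -8, -6, -6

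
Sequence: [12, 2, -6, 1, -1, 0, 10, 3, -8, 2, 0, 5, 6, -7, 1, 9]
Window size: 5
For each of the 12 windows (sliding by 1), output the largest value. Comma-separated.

12 2 -6 1 -1 → max 12
2 -6 1 -1 0 → max 2
-6 1 -1 0 10 → max 10
1 -1 0 10 3 → max 10
-1 0 10 3 -8 → max 10
0 10 3 -8 2 → max 10
10 3 -8 2 0 → max 10
3 -8 2 0 5 → max 5
-8 2 0 5 6 → max 6
2 0 5 6 -7 → max 6
0 5 6 -7 1 → max 6
5 6 -7 1 9 → max 9

12, 2, 10, 10, 10, 10, 10, 5, 6, 6, 6, 9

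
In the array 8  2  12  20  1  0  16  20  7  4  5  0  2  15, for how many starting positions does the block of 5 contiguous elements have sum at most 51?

8

(8, 2, 12, 20, 1) → sum 43  ≤ 51 ✓
(2, 12, 20, 1, 0) → sum 35  ≤ 51 ✓
(12, 20, 1, 0, 16) → sum 49  ≤ 51 ✓
(20, 1, 0, 16, 20) → sum 57
(1, 0, 16, 20, 7) → sum 44  ≤ 51 ✓
(0, 16, 20, 7, 4) → sum 47  ≤ 51 ✓
(16, 20, 7, 4, 5) → sum 52
(20, 7, 4, 5, 0) → sum 36  ≤ 51 ✓
(7, 4, 5, 0, 2) → sum 18  ≤ 51 ✓
(4, 5, 0, 2, 15) → sum 26  ≤ 51 ✓
8 windows satisfy the condition.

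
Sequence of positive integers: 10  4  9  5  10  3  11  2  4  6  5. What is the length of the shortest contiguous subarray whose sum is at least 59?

Extend right; whenever the sum reaches 59, record the length and shrink from the left:
add 10: running sum 10 < 59
add 4: running sum 14 < 59
add 9: running sum 23 < 59
add 5: running sum 28 < 59
add 10: running sum 38 < 59
add 3: running sum 41 < 59
add 11: running sum 52 < 59
add 2: running sum 54 < 59
add 4: running sum 58 < 59
end 9: [10, 4, 9, 5, 10, 3, 11, 2, 4, 6] sum 64, len 10
end 10: [4, 9, 5, 10, 3, 11, 2, 4, 6, 5] sum 59, len 10
Shortest qualifying length: 10.

10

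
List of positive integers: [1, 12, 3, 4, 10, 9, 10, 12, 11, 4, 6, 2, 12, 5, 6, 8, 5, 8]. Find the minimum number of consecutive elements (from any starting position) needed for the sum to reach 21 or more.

add 1: running sum 1 < 21
add 12: running sum 13 < 21
add 3: running sum 16 < 21
add 4: running sum 20 < 21
end 4: [12, 3, 4, 10] sum 29, len 4
end 5: [4, 10, 9] sum 23, len 3
end 6: [10, 9, 10] sum 29, len 3
end 7: [10, 12] sum 22, len 2
end 8: [12, 11] sum 23, len 2
end 9: [12, 11, 4] sum 27, len 3
end 10: [11, 4, 6] sum 21, len 3
end 11: [11, 4, 6, 2] sum 23, len 4
end 12: [4, 6, 2, 12] sum 24, len 4
end 13: [6, 2, 12, 5] sum 25, len 4
end 14: [12, 5, 6] sum 23, len 3
end 15: [12, 5, 6, 8] sum 31, len 4
end 16: [5, 6, 8, 5] sum 24, len 4
end 17: [8, 5, 8] sum 21, len 3
Shortest qualifying length: 2.

2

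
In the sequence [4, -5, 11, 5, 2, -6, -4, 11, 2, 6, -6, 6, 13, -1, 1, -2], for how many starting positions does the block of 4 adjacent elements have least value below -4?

10

4 -5 11 5 → min -5  < -4 ✓
-5 11 5 2 → min -5  < -4 ✓
11 5 2 -6 → min -6  < -4 ✓
5 2 -6 -4 → min -6  < -4 ✓
2 -6 -4 11 → min -6  < -4 ✓
-6 -4 11 2 → min -6  < -4 ✓
-4 11 2 6 → min -4
11 2 6 -6 → min -6  < -4 ✓
2 6 -6 6 → min -6  < -4 ✓
6 -6 6 13 → min -6  < -4 ✓
-6 6 13 -1 → min -6  < -4 ✓
6 13 -1 1 → min -1
13 -1 1 -2 → min -2
10 windows satisfy the condition.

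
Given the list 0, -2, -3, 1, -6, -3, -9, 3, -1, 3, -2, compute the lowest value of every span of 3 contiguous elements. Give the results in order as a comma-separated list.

Sliding a size-3 window across the 11 values:
(0, -2, -3) → min -3
(-2, -3, 1) → min -3
(-3, 1, -6) → min -6
(1, -6, -3) → min -6
(-6, -3, -9) → min -9
(-3, -9, 3) → min -9
(-9, 3, -1) → min -9
(3, -1, 3) → min -1
(-1, 3, -2) → min -2

-3, -3, -6, -6, -9, -9, -9, -1, -2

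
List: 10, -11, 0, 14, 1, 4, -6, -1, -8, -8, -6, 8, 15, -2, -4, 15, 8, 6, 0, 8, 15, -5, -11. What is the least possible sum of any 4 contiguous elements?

-23

10 -11 0 14 → sum 13
-11 0 14 1 → sum 4
0 14 1 4 → sum 19
14 1 4 -6 → sum 13
1 4 -6 -1 → sum -2
4 -6 -1 -8 → sum -11
-6 -1 -8 -8 → sum -23
-1 -8 -8 -6 → sum -23
-8 -8 -6 8 → sum -14
-8 -6 8 15 → sum 9
-6 8 15 -2 → sum 15
8 15 -2 -4 → sum 17
15 -2 -4 15 → sum 24
-2 -4 15 8 → sum 17
-4 15 8 6 → sum 25
15 8 6 0 → sum 29
8 6 0 8 → sum 22
6 0 8 15 → sum 29
0 8 15 -5 → sum 18
8 15 -5 -11 → sum 7
Least of these is -23.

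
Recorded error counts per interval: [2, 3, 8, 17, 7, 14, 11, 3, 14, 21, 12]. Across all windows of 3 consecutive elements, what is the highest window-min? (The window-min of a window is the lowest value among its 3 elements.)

(2, 3, 8) → min 2
(3, 8, 17) → min 3
(8, 17, 7) → min 7
(17, 7, 14) → min 7
(7, 14, 11) → min 7
(14, 11, 3) → min 3
(11, 3, 14) → min 3
(3, 14, 21) → min 3
(14, 21, 12) → min 12
Highest of these is 12.

12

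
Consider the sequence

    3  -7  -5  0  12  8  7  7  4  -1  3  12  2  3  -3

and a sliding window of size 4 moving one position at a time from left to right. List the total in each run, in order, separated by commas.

-9, 0, 15, 27, 34, 26, 17, 13, 18, 16, 20, 14

[3, -7, -5, 0] → sum -9
[-7, -5, 0, 12] → sum 0
[-5, 0, 12, 8] → sum 15
[0, 12, 8, 7] → sum 27
[12, 8, 7, 7] → sum 34
[8, 7, 7, 4] → sum 26
[7, 7, 4, -1] → sum 17
[7, 4, -1, 3] → sum 13
[4, -1, 3, 12] → sum 18
[-1, 3, 12, 2] → sum 16
[3, 12, 2, 3] → sum 20
[12, 2, 3, -3] → sum 14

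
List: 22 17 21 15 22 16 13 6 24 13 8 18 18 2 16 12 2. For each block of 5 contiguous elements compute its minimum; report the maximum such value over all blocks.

15

Window mins for each of the 13 positions:
[22, 17, 21, 15, 22] → min 15
[17, 21, 15, 22, 16] → min 15
[21, 15, 22, 16, 13] → min 13
[15, 22, 16, 13, 6] → min 6
[22, 16, 13, 6, 24] → min 6
[16, 13, 6, 24, 13] → min 6
[13, 6, 24, 13, 8] → min 6
[6, 24, 13, 8, 18] → min 6
[24, 13, 8, 18, 18] → min 8
[13, 8, 18, 18, 2] → min 2
[8, 18, 18, 2, 16] → min 2
[18, 18, 2, 16, 12] → min 2
[18, 2, 16, 12, 2] → min 2
Maximum of these is 15.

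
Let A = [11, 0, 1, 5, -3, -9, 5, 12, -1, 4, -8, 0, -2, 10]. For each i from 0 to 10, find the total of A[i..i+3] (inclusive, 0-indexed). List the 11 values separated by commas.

17, 3, -6, -2, 5, 7, 20, 7, -5, -6, 0

(11, 0, 1, 5) → sum 17
(0, 1, 5, -3) → sum 3
(1, 5, -3, -9) → sum -6
(5, -3, -9, 5) → sum -2
(-3, -9, 5, 12) → sum 5
(-9, 5, 12, -1) → sum 7
(5, 12, -1, 4) → sum 20
(12, -1, 4, -8) → sum 7
(-1, 4, -8, 0) → sum -5
(4, -8, 0, -2) → sum -6
(-8, 0, -2, 10) → sum 0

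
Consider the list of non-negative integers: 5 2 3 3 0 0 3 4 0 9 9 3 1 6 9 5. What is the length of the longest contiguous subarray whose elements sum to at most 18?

8

→ 5: sum 5, len 1
→ 2: sum 7, len 2
→ 3: sum 10, len 3
→ 3: sum 13, len 4
→ 0: sum 13, len 5
→ 0: sum 13, len 6
→ 3: sum 16, len 7
→ 4 (dropped 5): sum 15, len 7
→ 0: sum 15, len 8
→ 9 (dropped 2, 3, 3): sum 16, len 6
→ 9 (dropped 0, 0, 3, 4): sum 18, len 3
→ 3 (dropped 0, 9): sum 12, len 2
→ 1: sum 13, len 3
→ 6 (dropped 9): sum 10, len 3
→ 9 (dropped 3): sum 16, len 3
→ 5 (dropped 1, 6): sum 14, len 2
Longest length seen: 8.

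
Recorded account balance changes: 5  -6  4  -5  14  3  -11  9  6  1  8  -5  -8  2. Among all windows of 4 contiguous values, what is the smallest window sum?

(5, -6, 4, -5) → sum -2
(-6, 4, -5, 14) → sum 7
(4, -5, 14, 3) → sum 16
(-5, 14, 3, -11) → sum 1
(14, 3, -11, 9) → sum 15
(3, -11, 9, 6) → sum 7
(-11, 9, 6, 1) → sum 5
(9, 6, 1, 8) → sum 24
(6, 1, 8, -5) → sum 10
(1, 8, -5, -8) → sum -4
(8, -5, -8, 2) → sum -3
Smallest of these is -4.

-4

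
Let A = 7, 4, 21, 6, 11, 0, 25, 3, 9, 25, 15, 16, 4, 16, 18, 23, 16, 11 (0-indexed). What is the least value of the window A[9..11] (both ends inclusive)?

Elements at indices 9..11: 25, 15, 16
min(25, 15, 16) = 15

15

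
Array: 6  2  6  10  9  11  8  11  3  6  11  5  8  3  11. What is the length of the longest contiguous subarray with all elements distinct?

6

add 6: [6] len 1
add 2: [6, 2] len 2
add 6 (repeat 6, move left end past it): [2, 6] len 2
add 10: [2, 6, 10] len 3
add 9: [2, 6, 10, 9] len 4
add 11: [2, 6, 10, 9, 11] len 5
add 8: [2, 6, 10, 9, 11, 8] len 6
add 11 (repeat 11, move left end past it): [8, 11] len 2
add 3: [8, 11, 3] len 3
add 6: [8, 11, 3, 6] len 4
add 11 (repeat 11, move left end past it): [3, 6, 11] len 3
add 5: [3, 6, 11, 5] len 4
add 8: [3, 6, 11, 5, 8] len 5
add 3 (repeat 3, move left end past it): [6, 11, 5, 8, 3] len 5
add 11 (repeat 11, move left end past it): [5, 8, 3, 11] len 4
Longest all-distinct length: 6.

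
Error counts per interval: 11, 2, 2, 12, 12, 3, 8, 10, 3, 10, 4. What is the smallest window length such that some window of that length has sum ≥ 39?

Extend right; whenever the sum reaches 39, record the length and shrink from the left:
add 11: running sum 11 < 39
add 2: running sum 13 < 39
add 2: running sum 15 < 39
add 12: running sum 27 < 39
end 4: [11, 2, 2, 12, 12] sum 39, len 5
end 5: [11, 2, 2, 12, 12, 3] sum 42, len 6
end 6: [2, 2, 12, 12, 3, 8] sum 39, len 6
end 7: [12, 12, 3, 8, 10] sum 45, len 5
end 8: [12, 12, 3, 8, 10, 3] sum 48, len 6
end 9: [12, 3, 8, 10, 3, 10] sum 46, len 6
end 10: [12, 3, 8, 10, 3, 10, 4] sum 50, len 7
Shortest qualifying length: 5.

5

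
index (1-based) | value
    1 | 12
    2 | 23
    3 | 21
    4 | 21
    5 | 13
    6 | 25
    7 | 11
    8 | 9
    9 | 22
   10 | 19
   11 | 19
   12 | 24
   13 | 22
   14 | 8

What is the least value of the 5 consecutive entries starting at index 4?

9

Elements at indices 4..8: 21, 13, 25, 11, 9
min(21, 13, 25, 11, 9) = 9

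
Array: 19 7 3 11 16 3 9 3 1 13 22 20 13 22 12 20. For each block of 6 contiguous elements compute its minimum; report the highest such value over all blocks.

12

Window mins for each of the 11 positions:
(19, 7, 3, 11, 16, 3) → min 3
(7, 3, 11, 16, 3, 9) → min 3
(3, 11, 16, 3, 9, 3) → min 3
(11, 16, 3, 9, 3, 1) → min 1
(16, 3, 9, 3, 1, 13) → min 1
(3, 9, 3, 1, 13, 22) → min 1
(9, 3, 1, 13, 22, 20) → min 1
(3, 1, 13, 22, 20, 13) → min 1
(1, 13, 22, 20, 13, 22) → min 1
(13, 22, 20, 13, 22, 12) → min 12
(22, 20, 13, 22, 12, 20) → min 12
Highest of these is 12.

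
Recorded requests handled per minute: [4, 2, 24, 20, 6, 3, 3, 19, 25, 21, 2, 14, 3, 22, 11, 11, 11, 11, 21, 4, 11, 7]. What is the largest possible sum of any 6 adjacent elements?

Each size-6 window and its sum:
(4, 2, 24, 20, 6, 3) → sum 59
(2, 24, 20, 6, 3, 3) → sum 58
(24, 20, 6, 3, 3, 19) → sum 75
(20, 6, 3, 3, 19, 25) → sum 76
(6, 3, 3, 19, 25, 21) → sum 77
(3, 3, 19, 25, 21, 2) → sum 73
(3, 19, 25, 21, 2, 14) → sum 84
(19, 25, 21, 2, 14, 3) → sum 84
(25, 21, 2, 14, 3, 22) → sum 87
(21, 2, 14, 3, 22, 11) → sum 73
(2, 14, 3, 22, 11, 11) → sum 63
(14, 3, 22, 11, 11, 11) → sum 72
(3, 22, 11, 11, 11, 11) → sum 69
(22, 11, 11, 11, 11, 21) → sum 87
(11, 11, 11, 11, 21, 4) → sum 69
(11, 11, 11, 21, 4, 11) → sum 69
(11, 11, 21, 4, 11, 7) → sum 65
Largest of these is 87.

87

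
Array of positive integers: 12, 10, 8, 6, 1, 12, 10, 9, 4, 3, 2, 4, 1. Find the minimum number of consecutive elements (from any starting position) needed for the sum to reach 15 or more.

2

add 12: running sum 12 < 15
add 10: shortest ending here [12, 10] sum 22, len 2
add 8: shortest ending here [10, 8] sum 18, len 2
add 6: shortest ending here [10, 8, 6] sum 24, len 3
add 1: shortest ending here [8, 6, 1] sum 15, len 3
add 12: shortest ending here [6, 1, 12] sum 19, len 3
add 10: shortest ending here [12, 10] sum 22, len 2
add 9: shortest ending here [10, 9] sum 19, len 2
add 4: shortest ending here [10, 9, 4] sum 23, len 3
add 3: shortest ending here [9, 4, 3] sum 16, len 3
add 2: shortest ending here [9, 4, 3, 2] sum 18, len 4
add 4: shortest ending here [9, 4, 3, 2, 4] sum 22, len 5
add 1: shortest ending here [9, 4, 3, 2, 4, 1] sum 23, len 6
Shortest qualifying length: 2.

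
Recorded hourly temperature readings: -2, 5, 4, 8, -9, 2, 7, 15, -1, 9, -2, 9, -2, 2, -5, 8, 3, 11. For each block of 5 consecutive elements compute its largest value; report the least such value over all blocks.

8

Each size-5 window and its max:
-2 5 4 8 -9 → max 8
5 4 8 -9 2 → max 8
4 8 -9 2 7 → max 8
8 -9 2 7 15 → max 15
-9 2 7 15 -1 → max 15
2 7 15 -1 9 → max 15
7 15 -1 9 -2 → max 15
15 -1 9 -2 9 → max 15
-1 9 -2 9 -2 → max 9
9 -2 9 -2 2 → max 9
-2 9 -2 2 -5 → max 9
9 -2 2 -5 8 → max 9
-2 2 -5 8 3 → max 8
2 -5 8 3 11 → max 11
Least of these is 8.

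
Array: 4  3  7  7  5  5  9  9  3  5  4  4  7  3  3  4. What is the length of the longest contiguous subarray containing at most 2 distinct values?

add 4: window [4] (1 distinct), len 1
add 3: window [4, 3] (2 distinct), len 2
add 7: window [3, 7] (2 distinct), len 2
add 7: window [3, 7, 7] (2 distinct), len 3
add 5: window [7, 7, 5] (2 distinct), len 3
add 5: window [7, 7, 5, 5] (2 distinct), len 4
add 9: window [5, 5, 9] (2 distinct), len 3
add 9: window [5, 5, 9, 9] (2 distinct), len 4
add 3: window [9, 9, 3] (2 distinct), len 3
add 5: window [3, 5] (2 distinct), len 2
add 4: window [5, 4] (2 distinct), len 2
add 4: window [5, 4, 4] (2 distinct), len 3
add 7: window [4, 4, 7] (2 distinct), len 3
add 3: window [7, 3] (2 distinct), len 2
add 3: window [7, 3, 3] (2 distinct), len 3
add 4: window [3, 3, 4] (2 distinct), len 3
Longest length with ≤2 distinct: 4.

4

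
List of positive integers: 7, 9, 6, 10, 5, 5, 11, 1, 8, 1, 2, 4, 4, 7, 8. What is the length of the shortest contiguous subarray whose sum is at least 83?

15

add 7: running sum 7 < 83
add 9: running sum 16 < 83
add 6: running sum 22 < 83
add 10: running sum 32 < 83
add 5: running sum 37 < 83
add 5: running sum 42 < 83
add 11: running sum 53 < 83
add 1: running sum 54 < 83
add 8: running sum 62 < 83
add 1: running sum 63 < 83
add 2: running sum 65 < 83
add 4: running sum 69 < 83
add 4: running sum 73 < 83
add 7: running sum 80 < 83
end 14: [7, 9, 6, 10, 5, 5, 11, 1, 8, 1, 2, 4, 4, 7, 8] sum 88, len 15
Shortest qualifying length: 15.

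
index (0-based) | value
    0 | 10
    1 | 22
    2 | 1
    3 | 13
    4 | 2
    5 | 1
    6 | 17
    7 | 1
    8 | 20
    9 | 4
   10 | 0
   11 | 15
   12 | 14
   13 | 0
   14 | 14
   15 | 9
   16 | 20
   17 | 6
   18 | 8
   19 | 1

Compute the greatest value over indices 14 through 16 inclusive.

20

Elements at indices 14..16: 14, 9, 20
max(14, 9, 20) = 20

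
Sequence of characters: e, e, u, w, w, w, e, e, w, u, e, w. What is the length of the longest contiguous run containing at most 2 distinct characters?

add e: window [e] (1 distinct), len 1
add e: window [e, e] (1 distinct), len 2
add u: window [e, e, u] (2 distinct), len 3
add w: window [u, w] (2 distinct), len 2
add w: window [u, w, w] (2 distinct), len 3
add w: window [u, w, w, w] (2 distinct), len 4
add e: window [w, w, w, e] (2 distinct), len 4
add e: window [w, w, w, e, e] (2 distinct), len 5
add w: window [w, w, w, e, e, w] (2 distinct), len 6
add u: window [w, u] (2 distinct), len 2
add e: window [u, e] (2 distinct), len 2
add w: window [e, w] (2 distinct), len 2
Longest length with ≤2 distinct: 6.

6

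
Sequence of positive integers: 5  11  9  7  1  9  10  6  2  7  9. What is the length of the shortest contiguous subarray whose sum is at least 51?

add 5: running sum 5 < 51
add 11: running sum 16 < 51
add 9: running sum 25 < 51
add 7: running sum 32 < 51
add 1: running sum 33 < 51
add 9: running sum 42 < 51
end 6: [5, 11, 9, 7, 1, 9, 10] sum 52, len 7
end 7: [11, 9, 7, 1, 9, 10, 6] sum 53, len 7
end 8: [11, 9, 7, 1, 9, 10, 6, 2] sum 55, len 8
end 9: [9, 7, 1, 9, 10, 6, 2, 7] sum 51, len 8
end 10: [7, 1, 9, 10, 6, 2, 7, 9] sum 51, len 8
Shortest qualifying length: 7.

7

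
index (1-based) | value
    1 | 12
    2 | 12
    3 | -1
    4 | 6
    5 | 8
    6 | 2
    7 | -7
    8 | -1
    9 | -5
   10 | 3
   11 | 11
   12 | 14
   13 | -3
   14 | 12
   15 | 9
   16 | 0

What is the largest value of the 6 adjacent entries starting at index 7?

14

Elements at indices 7..12: -7, -1, -5, 3, 11, 14
max(-7, -1, -5, 3, 11, 14) = 14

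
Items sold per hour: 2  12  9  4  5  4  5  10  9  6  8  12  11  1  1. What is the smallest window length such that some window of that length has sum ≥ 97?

13

Extend right; whenever the sum reaches 97, record the length and shrink from the left:
add 2: running sum 2 < 97
add 12: running sum 14 < 97
add 9: running sum 23 < 97
add 4: running sum 27 < 97
add 5: running sum 32 < 97
add 4: running sum 36 < 97
add 5: running sum 41 < 97
add 10: running sum 51 < 97
add 9: running sum 60 < 97
add 6: running sum 66 < 97
add 8: running sum 74 < 97
add 12: running sum 86 < 97
end 12: [2, 12, 9, 4, 5, 4, 5, 10, 9, 6, 8, 12, 11] sum 97, len 13
end 13: [2, 12, 9, 4, 5, 4, 5, 10, 9, 6, 8, 12, 11, 1] sum 98, len 14
end 14: [12, 9, 4, 5, 4, 5, 10, 9, 6, 8, 12, 11, 1, 1] sum 97, len 14
Shortest qualifying length: 13.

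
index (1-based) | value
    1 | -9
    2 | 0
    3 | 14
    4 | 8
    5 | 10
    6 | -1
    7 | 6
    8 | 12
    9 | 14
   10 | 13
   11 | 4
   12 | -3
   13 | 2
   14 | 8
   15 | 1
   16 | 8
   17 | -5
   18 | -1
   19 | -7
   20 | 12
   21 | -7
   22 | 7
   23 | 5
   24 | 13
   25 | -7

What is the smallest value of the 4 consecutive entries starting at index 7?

6

Elements at indices 7..10: 6, 12, 14, 13
min(6, 12, 14, 13) = 6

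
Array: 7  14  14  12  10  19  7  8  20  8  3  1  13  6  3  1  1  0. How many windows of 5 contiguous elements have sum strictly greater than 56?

(7, 14, 14, 12, 10) → sum 57  > 56 ✓
(14, 14, 12, 10, 19) → sum 69  > 56 ✓
(14, 12, 10, 19, 7) → sum 62  > 56 ✓
(12, 10, 19, 7, 8) → sum 56
(10, 19, 7, 8, 20) → sum 64  > 56 ✓
(19, 7, 8, 20, 8) → sum 62  > 56 ✓
(7, 8, 20, 8, 3) → sum 46
(8, 20, 8, 3, 1) → sum 40
(20, 8, 3, 1, 13) → sum 45
(8, 3, 1, 13, 6) → sum 31
(3, 1, 13, 6, 3) → sum 26
(1, 13, 6, 3, 1) → sum 24
(13, 6, 3, 1, 1) → sum 24
(6, 3, 1, 1, 0) → sum 11
5 windows satisfy the condition.

5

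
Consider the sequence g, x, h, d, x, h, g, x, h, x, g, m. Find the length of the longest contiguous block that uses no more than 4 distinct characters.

add g: window [g] (1 distinct), len 1
add x: window [g, x] (2 distinct), len 2
add h: window [g, x, h] (3 distinct), len 3
add d: window [g, x, h, d] (4 distinct), len 4
add x: window [g, x, h, d, x] (4 distinct), len 5
add h: window [g, x, h, d, x, h] (4 distinct), len 6
add g: window [g, x, h, d, x, h, g] (4 distinct), len 7
add x: window [g, x, h, d, x, h, g, x] (4 distinct), len 8
add h: window [g, x, h, d, x, h, g, x, h] (4 distinct), len 9
add x: window [g, x, h, d, x, h, g, x, h, x] (4 distinct), len 10
add g: window [g, x, h, d, x, h, g, x, h, x, g] (4 distinct), len 11
add m: window [x, h, g, x, h, x, g, m] (4 distinct), len 8
Longest length with ≤4 distinct: 11.

11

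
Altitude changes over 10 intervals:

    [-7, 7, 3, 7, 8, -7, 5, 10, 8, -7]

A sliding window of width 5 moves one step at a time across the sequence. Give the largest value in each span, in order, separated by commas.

[-7, 7, 3, 7, 8] → max 8
[7, 3, 7, 8, -7] → max 8
[3, 7, 8, -7, 5] → max 8
[7, 8, -7, 5, 10] → max 10
[8, -7, 5, 10, 8] → max 10
[-7, 5, 10, 8, -7] → max 10

8, 8, 8, 10, 10, 10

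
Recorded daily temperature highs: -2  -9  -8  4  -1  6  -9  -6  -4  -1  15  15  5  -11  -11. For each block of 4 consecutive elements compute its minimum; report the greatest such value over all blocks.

-1

(-2, -9, -8, 4) → min -9
(-9, -8, 4, -1) → min -9
(-8, 4, -1, 6) → min -8
(4, -1, 6, -9) → min -9
(-1, 6, -9, -6) → min -9
(6, -9, -6, -4) → min -9
(-9, -6, -4, -1) → min -9
(-6, -4, -1, 15) → min -6
(-4, -1, 15, 15) → min -4
(-1, 15, 15, 5) → min -1
(15, 15, 5, -11) → min -11
(15, 5, -11, -11) → min -11
Greatest of these is -1.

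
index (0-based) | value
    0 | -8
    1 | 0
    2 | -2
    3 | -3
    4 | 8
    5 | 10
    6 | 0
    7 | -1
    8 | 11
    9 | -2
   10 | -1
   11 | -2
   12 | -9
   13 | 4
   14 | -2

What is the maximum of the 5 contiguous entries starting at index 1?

Elements at indices 1..5: 0, -2, -3, 8, 10
max(0, -2, -3, 8, 10) = 10

10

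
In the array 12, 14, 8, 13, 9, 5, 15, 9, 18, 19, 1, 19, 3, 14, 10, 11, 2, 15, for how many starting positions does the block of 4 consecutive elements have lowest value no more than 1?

12 14 8 13 → min 8
14 8 13 9 → min 8
8 13 9 5 → min 5
13 9 5 15 → min 5
9 5 15 9 → min 5
5 15 9 18 → min 5
15 9 18 19 → min 9
9 18 19 1 → min 1  ≤ 1 ✓
18 19 1 19 → min 1  ≤ 1 ✓
19 1 19 3 → min 1  ≤ 1 ✓
1 19 3 14 → min 1  ≤ 1 ✓
19 3 14 10 → min 3
3 14 10 11 → min 3
14 10 11 2 → min 2
10 11 2 15 → min 2
4 windows satisfy the condition.

4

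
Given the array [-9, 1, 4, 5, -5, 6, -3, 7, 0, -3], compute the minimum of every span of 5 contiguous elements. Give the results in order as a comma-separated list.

-9, -5, -5, -5, -5, -3

-9 1 4 5 -5 → min -9
1 4 5 -5 6 → min -5
4 5 -5 6 -3 → min -5
5 -5 6 -3 7 → min -5
-5 6 -3 7 0 → min -5
6 -3 7 0 -3 → min -3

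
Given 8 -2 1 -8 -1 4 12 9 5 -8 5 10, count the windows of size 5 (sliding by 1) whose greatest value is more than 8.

6

(8, -2, 1, -8, -1) → max 8
(-2, 1, -8, -1, 4) → max 4
(1, -8, -1, 4, 12) → max 12  > 8 ✓
(-8, -1, 4, 12, 9) → max 12  > 8 ✓
(-1, 4, 12, 9, 5) → max 12  > 8 ✓
(4, 12, 9, 5, -8) → max 12  > 8 ✓
(12, 9, 5, -8, 5) → max 12  > 8 ✓
(9, 5, -8, 5, 10) → max 10  > 8 ✓
6 windows satisfy the condition.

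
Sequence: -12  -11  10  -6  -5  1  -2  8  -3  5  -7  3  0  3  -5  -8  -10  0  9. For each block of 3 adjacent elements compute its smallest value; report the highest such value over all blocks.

0

[-12, -11, 10] → min -12
[-11, 10, -6] → min -11
[10, -6, -5] → min -6
[-6, -5, 1] → min -6
[-5, 1, -2] → min -5
[1, -2, 8] → min -2
[-2, 8, -3] → min -3
[8, -3, 5] → min -3
[-3, 5, -7] → min -7
[5, -7, 3] → min -7
[-7, 3, 0] → min -7
[3, 0, 3] → min 0
[0, 3, -5] → min -5
[3, -5, -8] → min -8
[-5, -8, -10] → min -10
[-8, -10, 0] → min -10
[-10, 0, 9] → min -10
Highest of these is 0.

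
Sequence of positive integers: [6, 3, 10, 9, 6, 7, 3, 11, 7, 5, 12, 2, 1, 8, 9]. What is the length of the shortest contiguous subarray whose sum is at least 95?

add 6: running sum 6 < 95
add 3: running sum 9 < 95
add 10: running sum 19 < 95
add 9: running sum 28 < 95
add 6: running sum 34 < 95
add 7: running sum 41 < 95
add 3: running sum 44 < 95
add 11: running sum 55 < 95
add 7: running sum 62 < 95
add 5: running sum 67 < 95
add 12: running sum 79 < 95
add 2: running sum 81 < 95
add 1: running sum 82 < 95
add 8: running sum 90 < 95
add 9: shortest ending here [6, 3, 10, 9, 6, 7, 3, 11, 7, 5, 12, 2, 1, 8, 9] sum 99, len 15
Shortest qualifying length: 15.

15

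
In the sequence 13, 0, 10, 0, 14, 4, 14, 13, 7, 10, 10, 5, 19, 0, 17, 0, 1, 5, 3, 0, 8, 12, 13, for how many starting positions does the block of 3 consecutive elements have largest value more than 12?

(13, 0, 10) → max 13  > 12 ✓
(0, 10, 0) → max 10
(10, 0, 14) → max 14  > 12 ✓
(0, 14, 4) → max 14  > 12 ✓
(14, 4, 14) → max 14  > 12 ✓
(4, 14, 13) → max 14  > 12 ✓
(14, 13, 7) → max 14  > 12 ✓
(13, 7, 10) → max 13  > 12 ✓
(7, 10, 10) → max 10
(10, 10, 5) → max 10
(10, 5, 19) → max 19  > 12 ✓
(5, 19, 0) → max 19  > 12 ✓
(19, 0, 17) → max 19  > 12 ✓
(0, 17, 0) → max 17  > 12 ✓
(17, 0, 1) → max 17  > 12 ✓
(0, 1, 5) → max 5
(1, 5, 3) → max 5
(5, 3, 0) → max 5
(3, 0, 8) → max 8
(0, 8, 12) → max 12
(8, 12, 13) → max 13  > 12 ✓
13 windows satisfy the condition.

13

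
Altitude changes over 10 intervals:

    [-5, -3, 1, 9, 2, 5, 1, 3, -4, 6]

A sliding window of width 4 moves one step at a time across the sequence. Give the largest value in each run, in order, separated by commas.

9, 9, 9, 9, 5, 5, 6

-5 -3 1 9 → max 9
-3 1 9 2 → max 9
1 9 2 5 → max 9
9 2 5 1 → max 9
2 5 1 3 → max 5
5 1 3 -4 → max 5
1 3 -4 6 → max 6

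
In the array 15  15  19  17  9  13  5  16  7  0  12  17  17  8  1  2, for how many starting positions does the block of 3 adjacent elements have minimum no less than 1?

[15, 15, 19] → min 15  ≥ 1 ✓
[15, 19, 17] → min 15  ≥ 1 ✓
[19, 17, 9] → min 9  ≥ 1 ✓
[17, 9, 13] → min 9  ≥ 1 ✓
[9, 13, 5] → min 5  ≥ 1 ✓
[13, 5, 16] → min 5  ≥ 1 ✓
[5, 16, 7] → min 5  ≥ 1 ✓
[16, 7, 0] → min 0
[7, 0, 12] → min 0
[0, 12, 17] → min 0
[12, 17, 17] → min 12  ≥ 1 ✓
[17, 17, 8] → min 8  ≥ 1 ✓
[17, 8, 1] → min 1  ≥ 1 ✓
[8, 1, 2] → min 1  ≥ 1 ✓
11 windows satisfy the condition.

11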